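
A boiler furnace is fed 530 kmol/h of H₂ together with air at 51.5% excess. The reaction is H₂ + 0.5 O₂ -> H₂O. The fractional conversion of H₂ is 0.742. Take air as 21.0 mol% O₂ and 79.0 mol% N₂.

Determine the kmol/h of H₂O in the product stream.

Stoichiometric O₂ = 0.5 × 530 = 265 kmol/h; O₂ fed = 265 × 1.515 = 401.5 kmol/h.
N₂ fed = 401.5 × 79/21 = 1510 kmol/h.
Fuel reacted = 0.742 × 530 → ξ = 393.3 kmol/h.
Outlet (n = n₀ + ν ξ):
  H₂: 530 − 1(393.3) = 136.7
  O₂: 401.5 − 0.5(393.3) = 204.8
  N₂: 1510 (inert)
  H₂O: 0 + 1(393.3) = 393.3

393 kmol/h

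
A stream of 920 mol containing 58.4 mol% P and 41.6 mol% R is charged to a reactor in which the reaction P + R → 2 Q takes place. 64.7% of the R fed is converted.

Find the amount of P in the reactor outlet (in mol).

290 mol

R reacted = 0.647 × 382.7 = 247.6 mol; ν_R = −1, so ξ = 247.6/1 = 247.6 mol.
Outlet amounts (n = n₀ + ν ξ):
  P: 537.3 − 1(247.6) = 289.7
  R: 382.7 − 1(247.6) = 135.1
  Q: 0 + 2(247.6) = 495.2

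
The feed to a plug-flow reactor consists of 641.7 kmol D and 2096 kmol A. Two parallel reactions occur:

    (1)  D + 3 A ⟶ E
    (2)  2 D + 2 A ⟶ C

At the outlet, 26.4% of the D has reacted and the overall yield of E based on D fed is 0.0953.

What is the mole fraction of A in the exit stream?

Yield of E: 1ξ₁ / 641.7 = 0.0953 → ξ₁ = 61.15 kmol.
Conversion of D: 1ξ₁ + 2ξ₂ = 0.264 × 641.7 = 169.4 → ξ₂ = 54.13 kmol.
Outlet amounts (n = n₀ + Σ ν·ξ):
  D: 641.7 − 1(61.15) − 2(54.13) = 472.3
  A: 2096 − 3(61.15) − 2(54.13) = 1804
  E: 0 + 1(61.15) = 61.15
  C: 0 + 1(54.13) = 54.13
Total out = 2392 kmol; y_A = 1804 / 2392 = 0.7543.

0.754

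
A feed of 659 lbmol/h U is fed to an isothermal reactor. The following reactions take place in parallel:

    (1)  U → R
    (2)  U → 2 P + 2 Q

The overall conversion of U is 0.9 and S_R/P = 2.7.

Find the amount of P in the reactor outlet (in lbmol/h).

Conversion of U: U consumed = 0.9 × 659 = 593.1 lbmol/h = 1ξ₁ + 1ξ₂.
Selectivity: 1ξ₁ / (2ξ₂) = 2.7 → ξ₁ = 5.4 ξ₂.
Substitute: (1·5.4 + 1) ξ₂ = 593.1 → ξ₂ = 92.67 lbmol/h, ξ₁ = 500.4 lbmol/h.
Outlet amounts (n = n₀ + Σ ν·ξ):
  U: 659 − 1(500.4) − 1(92.67) = 65.9
  R: 0 + 1(500.4) = 500.4
  P: 0 + 2(92.67) = 185.3
  Q: 0 + 2(92.67) = 185.3

185 lbmol/h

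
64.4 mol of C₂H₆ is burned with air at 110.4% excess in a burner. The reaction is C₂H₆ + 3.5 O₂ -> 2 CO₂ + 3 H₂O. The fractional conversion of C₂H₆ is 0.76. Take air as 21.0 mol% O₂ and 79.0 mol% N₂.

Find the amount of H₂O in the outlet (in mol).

147 mol

Stoichiometric O₂ = 3.5 × 64.4 = 225.4 mol; O₂ fed = 225.4 × 2.104 = 474.2 mol.
N₂ fed = 474.2 × 79/21 = 1784 mol.
Fuel reacted = 0.76 × 64.4 → ξ = 48.94 mol.
Outlet (n = n₀ + ν ξ):
  C₂H₆: 64.4 − 1(48.94) = 15.46
  O₂: 474.2 − 3.5(48.94) = 302.9
  N₂: 1784 (inert)
  CO₂: 0 + 2(48.94) = 97.89
  H₂O: 0 + 3(48.94) = 146.8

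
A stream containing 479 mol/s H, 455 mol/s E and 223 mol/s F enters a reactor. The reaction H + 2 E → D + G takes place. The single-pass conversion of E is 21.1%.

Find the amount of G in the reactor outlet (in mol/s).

E reacted = 0.211 × 455 = 96 mol/s; ν_E = −2, so ξ = 96/2 = 48 mol/s.
Outlet amounts (n = n₀ + ν ξ):
  H: 479 − 1(48) = 431
  E: 455 − 2(48) = 359
  D: 0 + 1(48) = 48
  G: 0 + 1(48) = 48
  F: 223 (inert)

48 mol/s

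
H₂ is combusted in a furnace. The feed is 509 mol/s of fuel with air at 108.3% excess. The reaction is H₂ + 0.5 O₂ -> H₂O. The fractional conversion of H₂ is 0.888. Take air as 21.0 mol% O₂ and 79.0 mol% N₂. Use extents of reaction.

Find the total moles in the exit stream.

2810 mol/s

Stoichiometric O₂ = 0.5 × 509 = 254.5 mol/s; O₂ fed = 254.5 × 2.083 = 530.1 mol/s.
N₂ fed = 530.1 × 79/21 = 1994 mol/s.
Fuel reacted = 0.888 × 509 → ξ = 452 mol/s.
Outlet (n = n₀ + ν ξ):
  H₂: 509 − 1(452) = 57.01
  O₂: 530.1 − 0.5(452) = 304.1
  N₂: 1994 (inert)
  H₂O: 0 + 1(452) = 452
Total out = 57.01 + 304.1 + 1994 + 452 = 2807 mol/s.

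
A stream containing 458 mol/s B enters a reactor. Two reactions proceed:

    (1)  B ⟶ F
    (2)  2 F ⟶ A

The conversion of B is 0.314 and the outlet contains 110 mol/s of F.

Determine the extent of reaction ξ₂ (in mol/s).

ξ₂ = 16.9 mol/s

Conversion of B: B consumed = 1ξ₁ = 0.314 × 458 → ξ₁ = 143.8 mol/s.
F balance: n_F = 0 + 1ξ₁ − 2ξ₂ = 110 → ξ₂ = (1·143.8 − 110)/2 = 16.91 mol/s.
Outlet amounts (n = n₀ + Σ ν·ξ):
  B: 458 − 1(143.8) = 314.2
  F: 0 + 1(143.8) − 2(16.91) = 110
  A: 0 + 1(16.91) = 16.91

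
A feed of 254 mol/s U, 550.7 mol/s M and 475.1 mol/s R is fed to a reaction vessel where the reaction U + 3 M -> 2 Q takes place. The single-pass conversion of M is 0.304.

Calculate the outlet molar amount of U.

M reacted = 0.304 × 550.7 = 167.4 mol/s; ν_M = −3, so ξ = 167.4/3 = 55.8 mol/s.
Outlet amounts (n = n₀ + ν ξ):
  U: 254 − 1(55.8) = 198.2
  M: 550.7 − 3(55.8) = 383.3
  Q: 0 + 2(55.8) = 111.6
  R: 475.1 (inert)

198 mol/s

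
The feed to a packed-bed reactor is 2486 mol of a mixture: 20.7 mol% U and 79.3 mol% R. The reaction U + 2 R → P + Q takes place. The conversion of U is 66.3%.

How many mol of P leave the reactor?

U reacted = 0.663 × 514.6 = 341.2 mol; ν_U = −1, so ξ = 341.2/1 = 341.2 mol.
Outlet amounts (n = n₀ + ν ξ):
  U: 514.6 − 1(341.2) = 173.4
  R: 1971 − 2(341.2) = 1289
  P: 0 + 1(341.2) = 341.2
  Q: 0 + 1(341.2) = 341.2

341 mol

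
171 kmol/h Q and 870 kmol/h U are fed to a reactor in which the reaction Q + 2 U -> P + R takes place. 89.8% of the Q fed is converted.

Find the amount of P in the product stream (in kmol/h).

154 kmol/h

Q reacted = 0.898 × 171 = 153.6 kmol/h; ν_Q = −1, so ξ = 153.6/1 = 153.6 kmol/h.
Outlet amounts (n = n₀ + ν ξ):
  Q: 171 − 1(153.6) = 17.44
  U: 870 − 2(153.6) = 562.9
  P: 0 + 1(153.6) = 153.6
  R: 0 + 1(153.6) = 153.6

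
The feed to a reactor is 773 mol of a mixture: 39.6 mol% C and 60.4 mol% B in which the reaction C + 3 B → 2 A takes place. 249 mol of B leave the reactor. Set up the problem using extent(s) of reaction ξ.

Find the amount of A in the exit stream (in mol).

145 mol

For B: n = n₀ − 3ξ → 249 = 466.9 − 3ξ, giving ξ = 72.63 mol.
Outlet amounts (n = n₀ + ν ξ):
  C: 306.1 − 1(72.63) = 233.5
  B: 466.9 − 3(72.63) = 249
  A: 0 + 2(72.63) = 145.3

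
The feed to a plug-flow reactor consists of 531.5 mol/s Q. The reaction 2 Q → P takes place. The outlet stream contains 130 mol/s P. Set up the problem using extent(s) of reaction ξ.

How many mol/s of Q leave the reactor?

For P: n = n₀ + 1ξ → 130 = 0 + 1ξ, giving ξ = 130 mol/s.
Outlet amounts (n = n₀ + ν ξ):
  Q: 531.5 − 2(130) = 271.5
  P: 0 + 1(130) = 130

272 mol/s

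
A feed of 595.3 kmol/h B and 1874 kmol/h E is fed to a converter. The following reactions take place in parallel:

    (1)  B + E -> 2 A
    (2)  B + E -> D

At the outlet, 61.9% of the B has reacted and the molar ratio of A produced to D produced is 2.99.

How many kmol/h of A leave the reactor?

442 kmol/h

Conversion of B: B consumed = 0.619 × 595.3 = 368.5 kmol/h = 1ξ₁ + 1ξ₂.
Selectivity: 2ξ₁ / (1ξ₂) = 2.99 → ξ₁ = 1.495 ξ₂.
Substitute: (1·1.495 + 1) ξ₂ = 368.5 → ξ₂ = 147.7 kmol/h, ξ₁ = 220.8 kmol/h.
Outlet amounts (n = n₀ + Σ ν·ξ):
  B: 595.3 − 1(220.8) − 1(147.7) = 226.8
  E: 1874 − 1(220.8) − 1(147.7) = 1506
  A: 0 + 2(220.8) = 441.6
  D: 0 + 1(147.7) = 147.7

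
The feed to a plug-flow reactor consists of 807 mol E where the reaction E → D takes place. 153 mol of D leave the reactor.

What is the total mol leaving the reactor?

For D: n = n₀ + 1ξ → 153 = 0 + 1ξ, giving ξ = 153 mol.
Outlet amounts (n = n₀ + ν ξ):
  E: 807 − 1(153) = 654
  D: 0 + 1(153) = 153
Total out = 654 + 153 = 807 mol.

807 mol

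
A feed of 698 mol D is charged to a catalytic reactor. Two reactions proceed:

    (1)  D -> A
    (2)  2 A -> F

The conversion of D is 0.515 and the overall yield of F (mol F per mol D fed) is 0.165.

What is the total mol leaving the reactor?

Conversion of D: D consumed = 1ξ₁ = 0.515 × 698 → ξ₁ = 359.5 mol.
Yield of F: 1ξ₂ / 698 = 0.165 → ξ₂ = 115.2 mol.
Outlet amounts (n = n₀ + Σ ν·ξ):
  D: 698 − 1(359.5) = 338.5
  A: 0 + 1(359.5) − 2(115.2) = 129.1
  F: 0 + 1(115.2) = 115.2
Total out = 338.5 + 129.1 + 115.2 = 582.8 mol.

583 mol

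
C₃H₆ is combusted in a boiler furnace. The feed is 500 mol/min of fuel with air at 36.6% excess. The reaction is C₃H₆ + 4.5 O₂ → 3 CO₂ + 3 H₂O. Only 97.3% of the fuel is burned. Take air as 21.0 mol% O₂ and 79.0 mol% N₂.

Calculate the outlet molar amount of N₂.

Stoichiometric O₂ = 4.5 × 500 = 2250 mol/min; O₂ fed = 2250 × 1.366 = 3074 mol/min.
N₂ fed = 3074 × 79/21 = 11560 mol/min.
Fuel reacted = 0.973 × 500 → ξ = 486.5 mol/min.
Outlet (n = n₀ + ν ξ):
  C₃H₆: 500 − 1(486.5) = 13.5
  O₂: 3074 − 4.5(486.5) = 884.3
  N₂: 11560 (inert)
  CO₂: 0 + 3(486.5) = 1460
  H₂O: 0 + 3(486.5) = 1460

11600 mol/min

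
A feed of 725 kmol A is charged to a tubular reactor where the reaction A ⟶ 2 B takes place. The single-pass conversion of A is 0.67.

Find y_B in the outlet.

0.802

A reacted = 0.67 × 725 = 485.8 kmol; ν_A = −1, so ξ = 485.8/1 = 485.8 kmol.
Outlet amounts (n = n₀ + ν ξ):
  A: 725 − 1(485.8) = 239.2
  B: 0 + 2(485.8) = 971.5
Total out = 1211 kmol; y_B = 971.5 / 1211 = 0.8024.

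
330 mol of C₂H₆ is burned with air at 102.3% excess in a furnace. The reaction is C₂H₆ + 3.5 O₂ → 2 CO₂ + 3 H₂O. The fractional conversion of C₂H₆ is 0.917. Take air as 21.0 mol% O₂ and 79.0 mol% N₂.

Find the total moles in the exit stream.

Stoichiometric O₂ = 3.5 × 330 = 1155 mol; O₂ fed = 1155 × 2.023 = 2337 mol.
N₂ fed = 2337 × 79/21 = 8790 mol.
Fuel reacted = 0.917 × 330 → ξ = 302.6 mol.
Outlet (n = n₀ + ν ξ):
  C₂H₆: 330 − 1(302.6) = 27.39
  O₂: 2337 − 3.5(302.6) = 1277
  N₂: 8790 (inert)
  CO₂: 0 + 2(302.6) = 605.2
  H₂O: 0 + 3(302.6) = 907.8
Total out = 27.39 + 1277 + 8790 + 605.2 + 907.8 = 11610 mol.

11600 mol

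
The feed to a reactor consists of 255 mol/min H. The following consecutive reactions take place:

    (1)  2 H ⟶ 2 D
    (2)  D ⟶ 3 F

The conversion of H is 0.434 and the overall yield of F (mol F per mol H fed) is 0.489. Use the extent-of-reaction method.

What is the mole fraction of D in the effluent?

Conversion of H: H consumed = 2ξ₁ = 0.434 × 255 → ξ₁ = 55.34 mol/min.
Yield of F: 3ξ₂ / 255 = 0.489 → ξ₂ = 41.56 mol/min.
Outlet amounts (n = n₀ + Σ ν·ξ):
  H: 255 − 2(55.34) = 144.3
  D: 0 + 2(55.34) − 1(41.56) = 69.11
  F: 0 + 3(41.56) = 124.7
Total out = 338.1 mol/min; y_D = 69.11 / 338.1 = 0.2044.

0.204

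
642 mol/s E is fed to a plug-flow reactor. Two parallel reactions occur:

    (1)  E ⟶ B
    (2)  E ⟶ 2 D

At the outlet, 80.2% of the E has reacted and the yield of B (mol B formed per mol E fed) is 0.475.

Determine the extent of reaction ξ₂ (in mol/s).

ξ₂ = 210 mol/s

Yield of B: 1ξ₁ / 642 = 0.475 → ξ₁ = 304.9 mol/s.
Conversion of E: 1ξ₁ + 1ξ₂ = 0.802 × 642 = 514.9 → ξ₂ = 209.9 mol/s.
Outlet amounts (n = n₀ + Σ ν·ξ):
  E: 642 − 1(304.9) − 1(209.9) = 127.1
  B: 0 + 1(304.9) = 304.9
  D: 0 + 2(209.9) = 419.9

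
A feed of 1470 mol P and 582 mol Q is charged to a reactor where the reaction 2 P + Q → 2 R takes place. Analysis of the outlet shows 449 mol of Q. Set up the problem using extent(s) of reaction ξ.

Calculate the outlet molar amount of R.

266 mol

For Q: n = n₀ − 1ξ → 449 = 582 − 1ξ, giving ξ = 133 mol.
Outlet amounts (n = n₀ + ν ξ):
  P: 1470 − 2(133) = 1204
  Q: 582 − 1(133) = 449
  R: 0 + 2(133) = 266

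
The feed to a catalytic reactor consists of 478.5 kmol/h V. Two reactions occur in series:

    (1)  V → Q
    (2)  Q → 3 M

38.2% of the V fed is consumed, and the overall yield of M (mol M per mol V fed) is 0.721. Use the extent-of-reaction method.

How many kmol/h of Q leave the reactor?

67.8 kmol/h

Conversion of V: V consumed = 1ξ₁ = 0.382 × 478.5 → ξ₁ = 182.8 kmol/h.
Yield of M: 3ξ₂ / 478.5 = 0.721 → ξ₂ = 115 kmol/h.
Outlet amounts (n = n₀ + Σ ν·ξ):
  V: 478.5 − 1(182.8) = 295.7
  Q: 0 + 1(182.8) − 1(115) = 67.79
  M: 0 + 3(115) = 345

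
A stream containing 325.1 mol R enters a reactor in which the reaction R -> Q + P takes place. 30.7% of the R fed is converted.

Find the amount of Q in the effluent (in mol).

99.8 mol

R reacted = 0.307 × 325.1 = 99.81 mol; ν_R = −1, so ξ = 99.81/1 = 99.81 mol.
Outlet amounts (n = n₀ + ν ξ):
  R: 325.1 − 1(99.81) = 225.3
  Q: 0 + 1(99.81) = 99.81
  P: 0 + 1(99.81) = 99.81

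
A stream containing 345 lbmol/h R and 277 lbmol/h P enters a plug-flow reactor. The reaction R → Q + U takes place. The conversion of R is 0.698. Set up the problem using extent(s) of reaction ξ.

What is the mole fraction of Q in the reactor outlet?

0.279

R reacted = 0.698 × 345 = 240.8 lbmol/h; ν_R = −1, so ξ = 240.8/1 = 240.8 lbmol/h.
Outlet amounts (n = n₀ + ν ξ):
  R: 345 − 1(240.8) = 104.2
  Q: 0 + 1(240.8) = 240.8
  U: 0 + 1(240.8) = 240.8
  P: 277 (inert)
Total out = 862.8 lbmol/h; y_Q = 240.8 / 862.8 = 0.2791.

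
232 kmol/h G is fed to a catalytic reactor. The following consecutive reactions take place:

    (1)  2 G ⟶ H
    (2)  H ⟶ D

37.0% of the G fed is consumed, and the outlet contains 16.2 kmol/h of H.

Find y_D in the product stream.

Conversion of G: G consumed = 2ξ₁ = 0.37 × 232 → ξ₁ = 42.92 kmol/h.
H balance: n_H = 0 + 1ξ₁ − 1ξ₂ = 16.2 → ξ₂ = (1·42.92 − 16.2)/1 = 26.72 kmol/h.
Outlet amounts (n = n₀ + Σ ν·ξ):
  G: 232 − 2(42.92) = 146.2
  H: 0 + 1(42.92) − 1(26.72) = 16.2
  D: 0 + 1(26.72) = 26.72
Total out = 189.1 kmol/h; y_D = 26.72 / 189.1 = 0.1413.

0.141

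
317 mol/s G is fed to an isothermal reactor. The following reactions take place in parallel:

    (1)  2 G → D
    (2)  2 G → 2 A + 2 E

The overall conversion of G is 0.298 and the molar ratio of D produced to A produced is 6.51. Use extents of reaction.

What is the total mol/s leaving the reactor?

Conversion of G: G consumed = 0.298 × 317 = 94.47 mol/s = 2ξ₁ + 2ξ₂.
Selectivity: 1ξ₁ / (2ξ₂) = 6.51 → ξ₁ = 13.02 ξ₂.
Substitute: (2·13.02 + 2) ξ₂ = 94.47 → ξ₂ = 3.369 mol/s, ξ₁ = 43.86 mol/s.
Outlet amounts (n = n₀ + Σ ν·ξ):
  G: 317 − 2(43.86) − 2(3.369) = 222.5
  D: 0 + 1(43.86) = 43.86
  A: 0 + 2(3.369) = 6.738
  E: 0 + 2(3.369) = 6.738
Total out = 222.5 + 43.86 + 6.738 + 6.738 = 279.9 mol/s.

280 mol/s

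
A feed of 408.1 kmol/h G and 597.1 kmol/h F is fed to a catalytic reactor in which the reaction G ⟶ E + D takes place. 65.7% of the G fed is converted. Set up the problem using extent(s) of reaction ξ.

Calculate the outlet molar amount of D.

G reacted = 0.657 × 408.1 = 268.1 kmol/h; ν_G = −1, so ξ = 268.1/1 = 268.1 kmol/h.
Outlet amounts (n = n₀ + ν ξ):
  G: 408.1 − 1(268.1) = 140
  E: 0 + 1(268.1) = 268.1
  D: 0 + 1(268.1) = 268.1
  F: 597.1 (inert)

268 kmol/h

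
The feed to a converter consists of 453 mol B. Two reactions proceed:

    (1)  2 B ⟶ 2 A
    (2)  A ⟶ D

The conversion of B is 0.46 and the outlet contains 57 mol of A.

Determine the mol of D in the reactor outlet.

151 mol

Conversion of B: B consumed = 2ξ₁ = 0.46 × 453 → ξ₁ = 104.2 mol.
A balance: n_A = 0 + 2ξ₁ − 1ξ₂ = 57 → ξ₂ = (2·104.2 − 57)/1 = 151.4 mol.
Outlet amounts (n = n₀ + Σ ν·ξ):
  B: 453 − 2(104.2) = 244.6
  A: 0 + 2(104.2) − 1(151.4) = 57
  D: 0 + 1(151.4) = 151.4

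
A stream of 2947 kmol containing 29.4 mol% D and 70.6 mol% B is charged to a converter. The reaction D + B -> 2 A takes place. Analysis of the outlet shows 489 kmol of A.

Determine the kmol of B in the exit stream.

For A: n = n₀ + 2ξ → 489 = 0 + 2ξ, giving ξ = 244.5 kmol.
Outlet amounts (n = n₀ + ν ξ):
  D: 866.4 − 1(244.5) = 621.9
  B: 2081 − 1(244.5) = 1836
  A: 0 + 2(244.5) = 489

1840 kmol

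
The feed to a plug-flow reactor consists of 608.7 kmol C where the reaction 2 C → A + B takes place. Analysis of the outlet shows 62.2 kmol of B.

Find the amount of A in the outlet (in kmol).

For B: n = n₀ + 1ξ → 62.2 = 0 + 1ξ, giving ξ = 62.2 kmol.
Outlet amounts (n = n₀ + ν ξ):
  C: 608.7 − 2(62.2) = 484.3
  A: 0 + 1(62.2) = 62.2
  B: 0 + 1(62.2) = 62.2

62.2 kmol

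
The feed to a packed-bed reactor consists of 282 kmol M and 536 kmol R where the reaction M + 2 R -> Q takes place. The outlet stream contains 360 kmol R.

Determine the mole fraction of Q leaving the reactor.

For R: n = n₀ − 2ξ → 360 = 536 − 2ξ, giving ξ = 88 kmol.
Outlet amounts (n = n₀ + ν ξ):
  M: 282 − 1(88) = 194
  R: 536 − 2(88) = 360
  Q: 0 + 1(88) = 88
Total out = 642 kmol; y_Q = 88 / 642 = 0.1371.

0.137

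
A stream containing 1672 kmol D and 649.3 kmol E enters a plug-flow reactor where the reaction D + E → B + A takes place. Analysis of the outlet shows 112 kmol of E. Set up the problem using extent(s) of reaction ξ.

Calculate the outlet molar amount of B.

537 kmol

For E: n = n₀ − 1ξ → 112 = 649.3 − 1ξ, giving ξ = 537.3 kmol.
Outlet amounts (n = n₀ + ν ξ):
  D: 1672 − 1(537.3) = 1135
  E: 649.3 − 1(537.3) = 112
  B: 0 + 1(537.3) = 537.3
  A: 0 + 1(537.3) = 537.3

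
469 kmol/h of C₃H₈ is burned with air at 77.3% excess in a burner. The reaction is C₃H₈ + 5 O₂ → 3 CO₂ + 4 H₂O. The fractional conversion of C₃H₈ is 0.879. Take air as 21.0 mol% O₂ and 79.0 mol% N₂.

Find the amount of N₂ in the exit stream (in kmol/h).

Stoichiometric O₂ = 5 × 469 = 2345 kmol/h; O₂ fed = 2345 × 1.773 = 4158 kmol/h.
N₂ fed = 4158 × 79/21 = 15640 kmol/h.
Fuel reacted = 0.879 × 469 → ξ = 412.3 kmol/h.
Outlet (n = n₀ + ν ξ):
  C₃H₈: 469 − 1(412.3) = 56.75
  O₂: 4158 − 5(412.3) = 2096
  N₂: 15640 (inert)
  CO₂: 0 + 3(412.3) = 1237
  H₂O: 0 + 4(412.3) = 1649

15600 kmol/h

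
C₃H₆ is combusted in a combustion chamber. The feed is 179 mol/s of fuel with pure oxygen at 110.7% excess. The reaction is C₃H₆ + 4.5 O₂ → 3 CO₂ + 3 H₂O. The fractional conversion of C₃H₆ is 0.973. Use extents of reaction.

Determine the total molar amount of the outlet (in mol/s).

Stoichiometric O₂ = 4.5 × 179 = 805.5 mol/s; O₂ fed = 805.5 × 2.107 = 1697 mol/s.
Fuel reacted = 0.973 × 179 → ξ = 174.2 mol/s.
Outlet (n = n₀ + ν ξ):
  C₃H₆: 179 − 1(174.2) = 4.833
  O₂: 1697 − 4.5(174.2) = 913.4
  CO₂: 0 + 3(174.2) = 522.5
  H₂O: 0 + 3(174.2) = 522.5
Total out = 4.833 + 913.4 + 522.5 + 522.5 = 1963 mol/s.

1960 mol/s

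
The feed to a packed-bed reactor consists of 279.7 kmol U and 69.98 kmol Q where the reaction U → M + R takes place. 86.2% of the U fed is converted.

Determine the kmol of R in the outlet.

U reacted = 0.862 × 279.7 = 241.1 kmol; ν_U = −1, so ξ = 241.1/1 = 241.1 kmol.
Outlet amounts (n = n₀ + ν ξ):
  U: 279.7 − 1(241.1) = 38.6
  M: 0 + 1(241.1) = 241.1
  R: 0 + 1(241.1) = 241.1
  Q: 69.98 (inert)

241 kmol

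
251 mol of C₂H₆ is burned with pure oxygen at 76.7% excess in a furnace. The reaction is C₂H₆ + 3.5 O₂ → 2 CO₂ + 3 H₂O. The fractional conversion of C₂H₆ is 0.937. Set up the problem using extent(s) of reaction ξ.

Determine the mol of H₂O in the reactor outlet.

706 mol

Stoichiometric O₂ = 3.5 × 251 = 878.5 mol; O₂ fed = 878.5 × 1.767 = 1552 mol.
Fuel reacted = 0.937 × 251 → ξ = 235.2 mol.
Outlet (n = n₀ + ν ξ):
  C₂H₆: 251 − 1(235.2) = 15.81
  O₂: 1552 − 3.5(235.2) = 729.2
  CO₂: 0 + 2(235.2) = 470.4
  H₂O: 0 + 3(235.2) = 705.6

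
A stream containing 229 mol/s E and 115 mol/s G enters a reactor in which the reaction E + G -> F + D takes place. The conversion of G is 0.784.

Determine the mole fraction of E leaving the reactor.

0.404

G reacted = 0.784 × 115 = 90.16 mol/s; ν_G = −1, so ξ = 90.16/1 = 90.16 mol/s.
Outlet amounts (n = n₀ + ν ξ):
  E: 229 − 1(90.16) = 138.8
  G: 115 − 1(90.16) = 24.84
  F: 0 + 1(90.16) = 90.16
  D: 0 + 1(90.16) = 90.16
Total out = 344 mol/s; y_E = 138.8 / 344 = 0.4036.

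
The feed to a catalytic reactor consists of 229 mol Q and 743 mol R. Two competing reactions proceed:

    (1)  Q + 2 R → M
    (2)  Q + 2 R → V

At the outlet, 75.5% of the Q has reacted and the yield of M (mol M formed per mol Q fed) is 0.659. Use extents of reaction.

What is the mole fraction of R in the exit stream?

Yield of M: 1ξ₁ / 229 = 0.659 → ξ₁ = 150.9 mol.
Conversion of Q: 1ξ₁ + 1ξ₂ = 0.755 × 229 = 172.9 → ξ₂ = 21.98 mol.
Outlet amounts (n = n₀ + Σ ν·ξ):
  Q: 229 − 1(150.9) − 1(21.98) = 56.1
  R: 743 − 2(150.9) − 2(21.98) = 397.2
  M: 0 + 1(150.9) = 150.9
  V: 0 + 1(21.98) = 21.98
Total out = 626.2 mol; y_R = 397.2 / 626.2 = 0.6343.

0.634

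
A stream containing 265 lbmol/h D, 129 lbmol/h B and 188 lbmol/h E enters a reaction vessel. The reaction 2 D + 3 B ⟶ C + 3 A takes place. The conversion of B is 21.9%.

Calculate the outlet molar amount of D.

B reacted = 0.219 × 129 = 28.25 lbmol/h; ν_B = −3, so ξ = 28.25/3 = 9.417 lbmol/h.
Outlet amounts (n = n₀ + ν ξ):
  D: 265 − 2(9.417) = 246.2
  B: 129 − 3(9.417) = 100.7
  C: 0 + 1(9.417) = 9.417
  A: 0 + 3(9.417) = 28.25
  E: 188 (inert)

246 lbmol/h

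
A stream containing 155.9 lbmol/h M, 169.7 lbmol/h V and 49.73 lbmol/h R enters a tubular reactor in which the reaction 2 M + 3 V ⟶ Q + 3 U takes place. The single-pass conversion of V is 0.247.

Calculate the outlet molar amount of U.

V reacted = 0.247 × 169.7 = 41.92 lbmol/h; ν_V = −3, so ξ = 41.92/3 = 13.97 lbmol/h.
Outlet amounts (n = n₀ + ν ξ):
  M: 155.9 − 2(13.97) = 128
  V: 169.7 − 3(13.97) = 127.8
  Q: 0 + 1(13.97) = 13.97
  U: 0 + 3(13.97) = 41.92
  R: 49.73 (inert)

41.9 lbmol/h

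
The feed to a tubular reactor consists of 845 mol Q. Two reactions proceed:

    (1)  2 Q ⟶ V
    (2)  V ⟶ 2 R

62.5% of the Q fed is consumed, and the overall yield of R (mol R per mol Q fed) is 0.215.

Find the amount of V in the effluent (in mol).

173 mol

Conversion of Q: Q consumed = 2ξ₁ = 0.625 × 845 → ξ₁ = 264.1 mol.
Yield of R: 2ξ₂ / 845 = 0.215 → ξ₂ = 90.84 mol.
Outlet amounts (n = n₀ + Σ ν·ξ):
  Q: 845 − 2(264.1) = 316.9
  V: 0 + 1(264.1) − 1(90.84) = 173.2
  R: 0 + 2(90.84) = 181.7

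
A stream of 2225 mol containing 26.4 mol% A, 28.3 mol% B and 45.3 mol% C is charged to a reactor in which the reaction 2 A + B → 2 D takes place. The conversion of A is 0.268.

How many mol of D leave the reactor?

A reacted = 0.268 × 587.4 = 157.4 mol; ν_A = −2, so ξ = 157.4/2 = 78.71 mol.
Outlet amounts (n = n₀ + ν ξ):
  A: 587.4 − 2(78.71) = 430
  B: 629.7 − 1(78.71) = 551
  D: 0 + 2(78.71) = 157.4
  C: 1008 (inert)

157 mol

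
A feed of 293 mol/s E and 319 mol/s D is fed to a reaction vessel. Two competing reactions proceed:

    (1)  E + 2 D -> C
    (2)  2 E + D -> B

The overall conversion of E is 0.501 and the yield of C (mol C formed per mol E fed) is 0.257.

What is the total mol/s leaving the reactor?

Yield of C: 1ξ₁ / 293 = 0.257 → ξ₁ = 75.3 mol/s.
Conversion of E: 1ξ₁ + 2ξ₂ = 0.501 × 293 = 146.8 → ξ₂ = 35.75 mol/s.
Outlet amounts (n = n₀ + Σ ν·ξ):
  E: 293 − 1(75.3) − 2(35.75) = 146.2
  D: 319 − 2(75.3) − 1(35.75) = 132.7
  C: 0 + 1(75.3) = 75.3
  B: 0 + 1(35.75) = 35.75
Total out = 146.2 + 132.7 + 75.3 + 35.75 = 389.9 mol/s.

390 mol/s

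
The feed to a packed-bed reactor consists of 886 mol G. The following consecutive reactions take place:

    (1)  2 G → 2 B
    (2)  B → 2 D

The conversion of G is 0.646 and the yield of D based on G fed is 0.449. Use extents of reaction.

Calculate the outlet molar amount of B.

373 mol

Conversion of G: G consumed = 2ξ₁ = 0.646 × 886 → ξ₁ = 286.2 mol.
Yield of D: 2ξ₂ / 886 = 0.449 → ξ₂ = 198.9 mol.
Outlet amounts (n = n₀ + Σ ν·ξ):
  G: 886 − 2(286.2) = 313.6
  B: 0 + 2(286.2) − 1(198.9) = 373.4
  D: 0 + 2(198.9) = 397.8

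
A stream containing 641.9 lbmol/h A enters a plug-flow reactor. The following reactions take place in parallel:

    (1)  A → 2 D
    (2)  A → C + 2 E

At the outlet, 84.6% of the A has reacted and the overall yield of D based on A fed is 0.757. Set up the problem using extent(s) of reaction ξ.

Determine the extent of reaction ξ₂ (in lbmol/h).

ξ₂ = 300 lbmol/h

Yield of D: 2ξ₁ / 641.9 = 0.757 → ξ₁ = 243 lbmol/h.
Conversion of A: 1ξ₁ + 1ξ₂ = 0.846 × 641.9 = 543 → ξ₂ = 300.1 lbmol/h.
Outlet amounts (n = n₀ + Σ ν·ξ):
  A: 641.9 − 1(243) − 1(300.1) = 98.85
  D: 0 + 2(243) = 485.9
  C: 0 + 1(300.1) = 300.1
  E: 0 + 2(300.1) = 600.2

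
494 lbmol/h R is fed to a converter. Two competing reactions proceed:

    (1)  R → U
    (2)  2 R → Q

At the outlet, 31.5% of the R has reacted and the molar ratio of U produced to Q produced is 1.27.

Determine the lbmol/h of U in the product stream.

60.4 lbmol/h

Conversion of R: R consumed = 0.315 × 494 = 155.6 lbmol/h = 1ξ₁ + 2ξ₂.
Selectivity: 1ξ₁ / (1ξ₂) = 1.27 → ξ₁ = 1.27 ξ₂.
Substitute: (1·1.27 + 2) ξ₂ = 155.6 → ξ₂ = 47.59 lbmol/h, ξ₁ = 60.44 lbmol/h.
Outlet amounts (n = n₀ + Σ ν·ξ):
  R: 494 − 1(60.44) − 2(47.59) = 338.4
  U: 0 + 1(60.44) = 60.44
  Q: 0 + 1(47.59) = 47.59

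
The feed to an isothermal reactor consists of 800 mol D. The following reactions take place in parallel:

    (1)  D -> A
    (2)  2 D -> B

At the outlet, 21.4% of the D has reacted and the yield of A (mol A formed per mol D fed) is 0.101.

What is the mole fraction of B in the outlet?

0.0599

Yield of A: 1ξ₁ / 800 = 0.101 → ξ₁ = 80.8 mol.
Conversion of D: 1ξ₁ + 2ξ₂ = 0.214 × 800 = 171.2 → ξ₂ = 45.2 mol.
Outlet amounts (n = n₀ + Σ ν·ξ):
  D: 800 − 1(80.8) − 2(45.2) = 628.8
  A: 0 + 1(80.8) = 80.8
  B: 0 + 1(45.2) = 45.2
Total out = 754.8 mol; y_B = 45.2 / 754.8 = 0.05988.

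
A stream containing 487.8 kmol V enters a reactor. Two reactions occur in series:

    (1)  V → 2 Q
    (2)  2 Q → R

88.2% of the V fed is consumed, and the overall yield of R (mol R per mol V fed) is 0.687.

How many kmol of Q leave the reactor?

190 kmol

Conversion of V: V consumed = 1ξ₁ = 0.882 × 487.8 → ξ₁ = 430.2 kmol.
Yield of R: 1ξ₂ / 487.8 = 0.687 → ξ₂ = 335.1 kmol.
Outlet amounts (n = n₀ + Σ ν·ξ):
  V: 487.8 − 1(430.2) = 57.56
  Q: 0 + 2(430.2) − 2(335.1) = 190.2
  R: 0 + 1(335.1) = 335.1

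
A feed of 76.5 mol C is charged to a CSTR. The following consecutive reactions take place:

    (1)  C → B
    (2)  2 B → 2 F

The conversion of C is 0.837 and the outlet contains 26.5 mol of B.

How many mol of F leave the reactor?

37.5 mol

Conversion of C: C consumed = 1ξ₁ = 0.837 × 76.5 → ξ₁ = 64.03 mol.
B balance: n_B = 0 + 1ξ₁ − 2ξ₂ = 26.5 → ξ₂ = (1·64.03 − 26.5)/2 = 18.77 mol.
Outlet amounts (n = n₀ + Σ ν·ξ):
  C: 76.5 − 1(64.03) = 12.47
  B: 0 + 1(64.03) − 2(18.77) = 26.5
  F: 0 + 2(18.77) = 37.53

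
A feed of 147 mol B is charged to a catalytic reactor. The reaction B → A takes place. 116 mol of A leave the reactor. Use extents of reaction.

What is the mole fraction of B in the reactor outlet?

0.211

For A: n = n₀ + 1ξ → 116 = 0 + 1ξ, giving ξ = 116 mol.
Outlet amounts (n = n₀ + ν ξ):
  B: 147 − 1(116) = 31
  A: 0 + 1(116) = 116
Total out = 147 mol; y_B = 31 / 147 = 0.2109.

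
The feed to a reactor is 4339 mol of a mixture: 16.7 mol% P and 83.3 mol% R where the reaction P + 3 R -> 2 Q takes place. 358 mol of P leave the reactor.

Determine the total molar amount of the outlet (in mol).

3610 mol

For P: n = n₀ − 1ξ → 358 = 724.6 − 1ξ, giving ξ = 366.6 mol.
Outlet amounts (n = n₀ + ν ξ):
  P: 724.6 − 1(366.6) = 358
  R: 3614 − 3(366.6) = 2515
  Q: 0 + 2(366.6) = 733.2
Total out = 358 + 2515 + 733.2 = 3606 mol.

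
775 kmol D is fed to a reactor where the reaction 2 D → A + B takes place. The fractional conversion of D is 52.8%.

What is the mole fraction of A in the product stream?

D reacted = 0.528 × 775 = 409.2 kmol; ν_D = −2, so ξ = 409.2/2 = 204.6 kmol.
Outlet amounts (n = n₀ + ν ξ):
  D: 775 − 2(204.6) = 365.8
  A: 0 + 1(204.6) = 204.6
  B: 0 + 1(204.6) = 204.6
Total out = 775 kmol; y_A = 204.6 / 775 = 0.264.

0.264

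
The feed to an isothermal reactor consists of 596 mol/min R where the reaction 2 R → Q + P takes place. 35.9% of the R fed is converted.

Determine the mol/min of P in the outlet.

107 mol/min

R reacted = 0.359 × 596 = 214 mol/min; ν_R = −2, so ξ = 214/2 = 107 mol/min.
Outlet amounts (n = n₀ + ν ξ):
  R: 596 − 2(107) = 382
  Q: 0 + 1(107) = 107
  P: 0 + 1(107) = 107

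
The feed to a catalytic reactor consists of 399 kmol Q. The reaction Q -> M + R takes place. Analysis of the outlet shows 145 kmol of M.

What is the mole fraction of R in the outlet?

0.267

For M: n = n₀ + 1ξ → 145 = 0 + 1ξ, giving ξ = 145 kmol.
Outlet amounts (n = n₀ + ν ξ):
  Q: 399 − 1(145) = 254
  M: 0 + 1(145) = 145
  R: 0 + 1(145) = 145
Total out = 544 kmol; y_R = 145 / 544 = 0.2665.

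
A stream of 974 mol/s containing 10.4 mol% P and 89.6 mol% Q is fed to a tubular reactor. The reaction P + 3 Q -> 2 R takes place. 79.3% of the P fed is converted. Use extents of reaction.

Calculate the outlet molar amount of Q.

P reacted = 0.793 × 101.3 = 80.33 mol/s; ν_P = −1, so ξ = 80.33/1 = 80.33 mol/s.
Outlet amounts (n = n₀ + ν ξ):
  P: 101.3 − 1(80.33) = 20.97
  Q: 872.7 − 3(80.33) = 631.7
  R: 0 + 2(80.33) = 160.7

632 mol/s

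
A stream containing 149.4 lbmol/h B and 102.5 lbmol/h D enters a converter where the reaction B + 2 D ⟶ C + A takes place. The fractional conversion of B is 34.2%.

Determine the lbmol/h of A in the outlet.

51.1 lbmol/h

B reacted = 0.342 × 149.4 = 51.09 lbmol/h; ν_B = −1, so ξ = 51.09/1 = 51.09 lbmol/h.
Outlet amounts (n = n₀ + ν ξ):
  B: 149.4 − 1(51.09) = 98.31
  D: 102.5 − 2(51.09) = 0.3104
  C: 0 + 1(51.09) = 51.09
  A: 0 + 1(51.09) = 51.09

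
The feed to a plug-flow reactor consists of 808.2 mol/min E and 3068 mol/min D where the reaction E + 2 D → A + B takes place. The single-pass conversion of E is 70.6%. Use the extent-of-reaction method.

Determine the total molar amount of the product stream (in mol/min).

E reacted = 0.706 × 808.2 = 570.6 mol/min; ν_E = −1, so ξ = 570.6/1 = 570.6 mol/min.
Outlet amounts (n = n₀ + ν ξ):
  E: 808.2 − 1(570.6) = 237.6
  D: 3068 − 2(570.6) = 1927
  A: 0 + 1(570.6) = 570.6
  B: 0 + 1(570.6) = 570.6
Total out = 237.6 + 1927 + 570.6 + 570.6 = 3306 mol/min.

3310 mol/min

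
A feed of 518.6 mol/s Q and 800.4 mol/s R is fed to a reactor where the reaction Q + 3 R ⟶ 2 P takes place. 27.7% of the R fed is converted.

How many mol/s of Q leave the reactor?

445 mol/s

R reacted = 0.277 × 800.4 = 221.7 mol/s; ν_R = −3, so ξ = 221.7/3 = 73.9 mol/s.
Outlet amounts (n = n₀ + ν ξ):
  Q: 518.6 − 1(73.9) = 444.7
  R: 800.4 − 3(73.9) = 578.7
  P: 0 + 2(73.9) = 147.8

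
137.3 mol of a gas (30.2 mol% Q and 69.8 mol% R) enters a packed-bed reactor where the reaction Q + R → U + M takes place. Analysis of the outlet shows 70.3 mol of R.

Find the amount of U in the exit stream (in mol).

25.5 mol

For R: n = n₀ − 1ξ → 70.3 = 95.84 − 1ξ, giving ξ = 25.54 mol.
Outlet amounts (n = n₀ + ν ξ):
  Q: 41.46 − 1(25.54) = 15.93
  R: 95.84 − 1(25.54) = 70.3
  U: 0 + 1(25.54) = 25.54
  M: 0 + 1(25.54) = 25.54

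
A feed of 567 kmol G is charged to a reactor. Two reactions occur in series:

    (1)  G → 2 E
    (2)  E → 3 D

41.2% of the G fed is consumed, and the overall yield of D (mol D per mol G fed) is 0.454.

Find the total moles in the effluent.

Conversion of G: G consumed = 1ξ₁ = 0.412 × 567 → ξ₁ = 233.6 kmol.
Yield of D: 3ξ₂ / 567 = 0.454 → ξ₂ = 85.81 kmol.
Outlet amounts (n = n₀ + Σ ν·ξ):
  G: 567 − 1(233.6) = 333.4
  E: 0 + 2(233.6) − 1(85.81) = 381.4
  D: 0 + 3(85.81) = 257.4
Total out = 333.4 + 381.4 + 257.4 = 972.2 kmol.

972 kmol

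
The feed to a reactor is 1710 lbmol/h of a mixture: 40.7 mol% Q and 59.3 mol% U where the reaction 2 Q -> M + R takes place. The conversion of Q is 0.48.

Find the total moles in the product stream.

1710 lbmol/h

Q reacted = 0.48 × 696 = 334.1 lbmol/h; ν_Q = −2, so ξ = 334.1/2 = 167 lbmol/h.
Outlet amounts (n = n₀ + ν ξ):
  Q: 696 − 2(167) = 361.9
  M: 0 + 1(167) = 167
  R: 0 + 1(167) = 167
  U: 1014 (inert)
Total out = 361.9 + 167 + 167 + 1014 = 1710 lbmol/h.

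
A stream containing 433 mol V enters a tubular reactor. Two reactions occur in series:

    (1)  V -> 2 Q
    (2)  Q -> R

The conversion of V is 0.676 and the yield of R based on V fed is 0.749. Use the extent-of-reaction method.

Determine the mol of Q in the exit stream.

Conversion of V: V consumed = 1ξ₁ = 0.676 × 433 → ξ₁ = 292.7 mol.
Yield of R: 1ξ₂ / 433 = 0.749 → ξ₂ = 324.3 mol.
Outlet amounts (n = n₀ + Σ ν·ξ):
  V: 433 − 1(292.7) = 140.3
  Q: 0 + 2(292.7) − 1(324.3) = 261.1
  R: 0 + 1(324.3) = 324.3

261 mol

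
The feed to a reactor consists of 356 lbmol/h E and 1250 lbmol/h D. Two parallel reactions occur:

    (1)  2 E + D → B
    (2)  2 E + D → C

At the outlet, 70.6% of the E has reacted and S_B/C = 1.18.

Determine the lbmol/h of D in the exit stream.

Conversion of E: E consumed = 0.706 × 356 = 251.3 lbmol/h = 2ξ₁ + 2ξ₂.
Selectivity: 1ξ₁ / (1ξ₂) = 1.18 → ξ₁ = 1.18 ξ₂.
Substitute: (2·1.18 + 2) ξ₂ = 251.3 → ξ₂ = 57.65 lbmol/h, ξ₁ = 68.02 lbmol/h.
Outlet amounts (n = n₀ + Σ ν·ξ):
  E: 356 − 2(68.02) − 2(57.65) = 104.7
  D: 1250 − 1(68.02) − 1(57.65) = 1124
  B: 0 + 1(68.02) = 68.02
  C: 0 + 1(57.65) = 57.65

1120 lbmol/h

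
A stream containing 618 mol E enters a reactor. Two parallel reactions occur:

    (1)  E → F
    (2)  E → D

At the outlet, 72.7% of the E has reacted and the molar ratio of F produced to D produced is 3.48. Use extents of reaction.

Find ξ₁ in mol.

ξ₁ = 349 mol

Conversion of E: E consumed = 0.727 × 618 = 449.3 mol = 1ξ₁ + 1ξ₂.
Selectivity: 1ξ₁ / (1ξ₂) = 3.48 → ξ₁ = 3.48 ξ₂.
Substitute: (1·3.48 + 1) ξ₂ = 449.3 → ξ₂ = 100.3 mol, ξ₁ = 349 mol.
Outlet amounts (n = n₀ + Σ ν·ξ):
  E: 618 − 1(349) − 1(100.3) = 168.7
  F: 0 + 1(349) = 349
  D: 0 + 1(100.3) = 100.3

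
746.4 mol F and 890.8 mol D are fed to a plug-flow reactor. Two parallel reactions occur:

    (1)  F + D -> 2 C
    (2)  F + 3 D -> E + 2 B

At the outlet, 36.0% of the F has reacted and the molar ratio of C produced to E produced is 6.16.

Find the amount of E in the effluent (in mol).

Conversion of F: F consumed = 0.36 × 746.4 = 268.7 mol = 1ξ₁ + 1ξ₂.
Selectivity: 2ξ₁ / (1ξ₂) = 6.16 → ξ₁ = 3.08 ξ₂.
Substitute: (1·3.08 + 1) ξ₂ = 268.7 → ξ₂ = 65.86 mol, ξ₁ = 202.8 mol.
Outlet amounts (n = n₀ + Σ ν·ξ):
  F: 746.4 − 1(202.8) − 1(65.86) = 477.7
  D: 890.8 − 1(202.8) − 3(65.86) = 490.4
  C: 0 + 2(202.8) = 405.7
  E: 0 + 1(65.86) = 65.86
  B: 0 + 2(65.86) = 131.7

65.9 mol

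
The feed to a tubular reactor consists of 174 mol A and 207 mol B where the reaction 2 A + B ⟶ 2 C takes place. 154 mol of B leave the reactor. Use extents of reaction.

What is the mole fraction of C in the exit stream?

0.323

For B: n = n₀ − 1ξ → 154 = 207 − 1ξ, giving ξ = 53 mol.
Outlet amounts (n = n₀ + ν ξ):
  A: 174 − 2(53) = 68
  B: 207 − 1(53) = 154
  C: 0 + 2(53) = 106
Total out = 328 mol; y_C = 106 / 328 = 0.3232.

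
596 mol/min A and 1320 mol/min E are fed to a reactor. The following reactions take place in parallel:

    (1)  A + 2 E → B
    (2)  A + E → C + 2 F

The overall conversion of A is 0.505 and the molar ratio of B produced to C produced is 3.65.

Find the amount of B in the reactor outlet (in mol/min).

236 mol/min

Conversion of A: A consumed = 0.505 × 596 = 301 mol/min = 1ξ₁ + 1ξ₂.
Selectivity: 1ξ₁ / (1ξ₂) = 3.65 → ξ₁ = 3.65 ξ₂.
Substitute: (1·3.65 + 1) ξ₂ = 301 → ξ₂ = 64.73 mol/min, ξ₁ = 236.3 mol/min.
Outlet amounts (n = n₀ + Σ ν·ξ):
  A: 596 − 1(236.3) − 1(64.73) = 295
  E: 1320 − 2(236.3) − 1(64.73) = 782.8
  B: 0 + 1(236.3) = 236.3
  C: 0 + 1(64.73) = 64.73
  F: 0 + 2(64.73) = 129.5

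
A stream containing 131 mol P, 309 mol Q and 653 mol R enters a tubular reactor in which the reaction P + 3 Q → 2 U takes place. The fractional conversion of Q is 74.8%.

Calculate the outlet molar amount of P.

54 mol

Q reacted = 0.748 × 309 = 231.1 mol; ν_Q = −3, so ξ = 231.1/3 = 77.04 mol.
Outlet amounts (n = n₀ + ν ξ):
  P: 131 − 1(77.04) = 53.96
  Q: 309 − 3(77.04) = 77.87
  U: 0 + 2(77.04) = 154.1
  R: 653 (inert)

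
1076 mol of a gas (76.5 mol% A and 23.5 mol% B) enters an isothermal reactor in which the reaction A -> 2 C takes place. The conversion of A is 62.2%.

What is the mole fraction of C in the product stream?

0.645

A reacted = 0.622 × 823.1 = 512 mol; ν_A = −1, so ξ = 512/1 = 512 mol.
Outlet amounts (n = n₀ + ν ξ):
  A: 823.1 − 1(512) = 311.1
  C: 0 + 2(512) = 1024
  B: 252.9 (inert)
Total out = 1588 mol; y_C = 1024 / 1588 = 0.6448.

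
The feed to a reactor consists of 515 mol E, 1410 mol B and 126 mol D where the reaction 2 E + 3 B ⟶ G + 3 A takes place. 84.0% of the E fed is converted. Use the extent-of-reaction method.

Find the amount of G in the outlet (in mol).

216 mol

E reacted = 0.84 × 515 = 432.6 mol; ν_E = −2, so ξ = 432.6/2 = 216.3 mol.
Outlet amounts (n = n₀ + ν ξ):
  E: 515 − 2(216.3) = 82.4
  B: 1410 − 3(216.3) = 761.1
  G: 0 + 1(216.3) = 216.3
  A: 0 + 3(216.3) = 648.9
  D: 126 (inert)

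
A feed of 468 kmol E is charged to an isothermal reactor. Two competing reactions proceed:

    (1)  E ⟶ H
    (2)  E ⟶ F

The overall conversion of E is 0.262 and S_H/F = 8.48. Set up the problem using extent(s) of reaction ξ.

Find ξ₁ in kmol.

Conversion of E: E consumed = 0.262 × 468 = 122.6 kmol = 1ξ₁ + 1ξ₂.
Selectivity: 1ξ₁ / (1ξ₂) = 8.48 → ξ₁ = 8.48 ξ₂.
Substitute: (1·8.48 + 1) ξ₂ = 122.6 → ξ₂ = 12.93 kmol, ξ₁ = 109.7 kmol.
Outlet amounts (n = n₀ + Σ ν·ξ):
  E: 468 − 1(109.7) − 1(12.93) = 345.4
  H: 0 + 1(109.7) = 109.7
  F: 0 + 1(12.93) = 12.93

ξ₁ = 110 kmol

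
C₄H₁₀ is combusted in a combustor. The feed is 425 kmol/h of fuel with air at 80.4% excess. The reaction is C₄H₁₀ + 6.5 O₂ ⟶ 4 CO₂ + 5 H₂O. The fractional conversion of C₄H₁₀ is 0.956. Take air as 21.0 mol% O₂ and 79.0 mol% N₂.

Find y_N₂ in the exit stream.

Stoichiometric O₂ = 6.5 × 425 = 2762 kmol/h; O₂ fed = 2762 × 1.804 = 4984 kmol/h.
N₂ fed = 4984 × 79/21 = 18750 kmol/h.
Fuel reacted = 0.956 × 425 → ξ = 406.3 kmol/h.
Outlet (n = n₀ + ν ξ):
  C₄H₁₀: 425 − 1(406.3) = 18.7
  O₂: 4984 − 6.5(406.3) = 2343
  N₂: 18750 (inert)
  CO₂: 0 + 4(406.3) = 1625
  H₂O: 0 + 5(406.3) = 2032
Total out = 24770 kmol/h; y_N₂ = 18750 / 24770 = 0.757.

0.757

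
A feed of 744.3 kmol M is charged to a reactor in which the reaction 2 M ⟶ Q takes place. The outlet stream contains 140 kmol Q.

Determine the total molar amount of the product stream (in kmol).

For Q: n = n₀ + 1ξ → 140 = 0 + 1ξ, giving ξ = 140 kmol.
Outlet amounts (n = n₀ + ν ξ):
  M: 744.3 − 2(140) = 464.3
  Q: 0 + 1(140) = 140
Total out = 464.3 + 140 = 604.3 kmol.

604 kmol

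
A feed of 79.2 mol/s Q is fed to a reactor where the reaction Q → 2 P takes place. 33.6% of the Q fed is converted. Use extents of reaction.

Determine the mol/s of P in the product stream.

Q reacted = 0.336 × 79.2 = 26.61 mol/s; ν_Q = −1, so ξ = 26.61/1 = 26.61 mol/s.
Outlet amounts (n = n₀ + ν ξ):
  Q: 79.2 − 1(26.61) = 52.59
  P: 0 + 2(26.61) = 53.22

53.2 mol/s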